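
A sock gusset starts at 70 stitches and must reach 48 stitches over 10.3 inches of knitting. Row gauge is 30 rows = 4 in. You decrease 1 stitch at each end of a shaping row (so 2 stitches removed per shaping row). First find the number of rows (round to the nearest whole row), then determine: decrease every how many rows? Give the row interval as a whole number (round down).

Rows = 10.3 × 7.5 = 77.2 → 77 rows.
Stitches to remove: 22 → 11 shaping rows (at 2 st each).
77 / 11 = 7.00 → every 7 rows.

Decrease every 7th row.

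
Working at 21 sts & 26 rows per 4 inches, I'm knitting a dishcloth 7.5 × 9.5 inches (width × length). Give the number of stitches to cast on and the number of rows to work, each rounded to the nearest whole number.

Stitch gauge = 21/4 = 5.25 sts/in; 7.5 × 5.25 = 39.38 → 39 sts.
Row gauge = 26/4 = 6.5 rows/in; 9.5 × 6.5 = 61.75 → 62 rows.

Cast on 39 stitches and work 62 rows.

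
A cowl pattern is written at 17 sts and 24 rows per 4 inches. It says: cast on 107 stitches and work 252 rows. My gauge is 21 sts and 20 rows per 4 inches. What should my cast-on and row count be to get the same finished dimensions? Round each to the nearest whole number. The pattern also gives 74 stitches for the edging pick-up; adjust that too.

Cast on 132 stitches; work 210 rows; edging pick-up 91 stitches.

Stitches: 107 × 21/17 = 132.18 → 132.
Rows: 252 × 20/24 = 210.00 → 210.
edging pick-up: 74 × 21/17 = 91.41 → 91.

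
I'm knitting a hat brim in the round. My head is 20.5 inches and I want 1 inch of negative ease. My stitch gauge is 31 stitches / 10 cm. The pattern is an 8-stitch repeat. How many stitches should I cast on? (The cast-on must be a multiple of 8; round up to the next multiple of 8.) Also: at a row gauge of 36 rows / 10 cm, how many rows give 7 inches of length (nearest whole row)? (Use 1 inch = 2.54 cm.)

Cast on 160 stitches; work 64 rows.

Finished = 20.5 − 1 = 19.5 inches.
19.5 inches × 2.54 = 49.53 cm.
31/10 = 3.1 sts per cm; 49.53 × 3.1 = 153.54 sts.
Next multiple of 8 → 160.
7 inches = 17.78 cm; × 3.6 = 64.01 → 64 rows.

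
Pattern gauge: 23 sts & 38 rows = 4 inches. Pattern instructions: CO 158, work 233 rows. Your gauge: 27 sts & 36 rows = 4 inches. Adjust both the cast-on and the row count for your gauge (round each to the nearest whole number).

Stitches: 158 × 27/23 = 185.48 → 185.
Rows: 233 × 36/38 = 220.74 → 221.

Cast on 185 stitches; work 221 rows.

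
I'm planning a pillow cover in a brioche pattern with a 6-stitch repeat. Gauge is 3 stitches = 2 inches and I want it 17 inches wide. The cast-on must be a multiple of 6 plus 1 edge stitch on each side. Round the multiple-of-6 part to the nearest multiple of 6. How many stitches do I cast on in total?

26 stitches.

3 / 2 = 1.5 sts per inch.
17 × 1.5 = 25.50 sts.
Less 2 edge sts → 23.50 for the repeat.
Nearest multiple of 6: 24.
Add back 2 edge sts → 26.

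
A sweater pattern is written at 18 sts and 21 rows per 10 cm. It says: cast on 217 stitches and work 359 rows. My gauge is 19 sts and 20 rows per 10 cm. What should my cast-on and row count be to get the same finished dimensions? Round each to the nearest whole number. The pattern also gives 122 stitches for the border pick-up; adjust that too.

Cast on 229 stitches; work 342 rows; border pick-up 129 stitches.

Stitches: 217 × 19/18 = 229.06 → 229.
Rows: 359 × 20/21 = 341.90 → 342.
border pick-up: 122 × 19/18 = 128.78 → 129.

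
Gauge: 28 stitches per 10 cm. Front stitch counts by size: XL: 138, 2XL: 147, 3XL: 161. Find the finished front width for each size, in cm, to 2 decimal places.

28/10 = 2.8 sts per cm.
XL: 138 / 2.8 = 49.286 → 49.29 cm.
2XL: 147 / 2.8 = 52.500 → 52.50 cm.
3XL: 161 / 2.8 = 57.500 → 57.50 cm.

XL 49.29 cm; 2XL 52.50 cm; 3XL 57.50 cm.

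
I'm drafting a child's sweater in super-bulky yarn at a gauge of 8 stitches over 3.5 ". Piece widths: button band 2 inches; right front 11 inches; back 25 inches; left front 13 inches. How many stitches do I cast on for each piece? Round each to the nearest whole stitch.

button band 5; right front 25; back 57; left front 30.

Rate = 8/3.5 = 2.286 sts per in.
button band: 2 × 2.286 = 4.57 → 5.
right front: 11 × 2.286 = 25.14 → 25.
back: 25 × 2.286 = 57.14 → 57.
left front: 13 × 2.286 = 29.71 → 30.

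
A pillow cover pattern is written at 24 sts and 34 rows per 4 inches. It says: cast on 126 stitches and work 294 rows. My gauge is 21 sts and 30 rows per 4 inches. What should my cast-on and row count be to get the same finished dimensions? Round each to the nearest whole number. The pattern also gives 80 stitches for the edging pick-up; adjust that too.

Stitches: 126 × 21/24 = 110.25 → 110.
Rows: 294 × 30/34 = 259.41 → 259.
edging pick-up: 80 × 21/24 = 70.00 → 70.

Cast on 110 stitches; work 259 rows; edging pick-up 70 stitches.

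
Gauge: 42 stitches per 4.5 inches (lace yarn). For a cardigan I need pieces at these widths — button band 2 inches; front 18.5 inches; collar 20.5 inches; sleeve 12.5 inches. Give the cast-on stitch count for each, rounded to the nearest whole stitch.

Rate = 42/4.5 = 9.333 sts per in.
button band: 2 × 9.333 = 18.67 → 19.
front: 18.5 × 9.333 = 172.67 → 173.
collar: 20.5 × 9.333 = 191.33 → 191.
sleeve: 12.5 × 9.333 = 116.67 → 117.

button band 19; front 173; collar 191; sleeve 117.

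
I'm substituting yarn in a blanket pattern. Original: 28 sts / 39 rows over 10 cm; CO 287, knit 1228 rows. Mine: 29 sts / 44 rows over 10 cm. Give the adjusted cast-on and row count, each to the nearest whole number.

Stitches: 287 × 29/28 = 297.25 → 297.
Rows: 1228 × 44/39 = 1385.44 → 1385.

Cast on 297 stitches; work 1385 rows.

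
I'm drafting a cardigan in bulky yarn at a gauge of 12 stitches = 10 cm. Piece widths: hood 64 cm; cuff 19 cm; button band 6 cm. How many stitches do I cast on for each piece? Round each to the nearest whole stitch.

Rate = 12/10 = 1.2 sts per cm.
hood: 64 × 1.2 = 76.80 → 77.
cuff: 19 × 1.2 = 22.80 → 23.
button band: 6 × 1.2 = 7.20 → 7.

hood 77; cuff 23; button band 7.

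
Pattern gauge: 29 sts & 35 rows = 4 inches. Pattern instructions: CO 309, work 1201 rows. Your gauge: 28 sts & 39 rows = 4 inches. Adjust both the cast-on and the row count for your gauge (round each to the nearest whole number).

Stitches: 309 × 28/29 = 298.34 → 298.
Rows: 1201 × 39/35 = 1338.26 → 1338.

Cast on 298 stitches; work 1338 rows.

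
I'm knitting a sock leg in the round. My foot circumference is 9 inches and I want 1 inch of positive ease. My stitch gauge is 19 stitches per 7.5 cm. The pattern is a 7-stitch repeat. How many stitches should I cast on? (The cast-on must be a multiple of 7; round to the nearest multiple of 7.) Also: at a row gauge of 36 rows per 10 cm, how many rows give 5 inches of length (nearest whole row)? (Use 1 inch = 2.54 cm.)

Cast on 63 stitches; work 46 rows.

Finished = 9 + 1 = 10 inches.
10 inches × 2.54 = 25.40 cm.
19/7.5 = 2.533 sts per cm; 25.40 × 2.533 = 64.35 sts.
Nearest multiple of 7 → 63.
5 inches = 12.70 cm; × 3.6 = 45.72 → 46 rows.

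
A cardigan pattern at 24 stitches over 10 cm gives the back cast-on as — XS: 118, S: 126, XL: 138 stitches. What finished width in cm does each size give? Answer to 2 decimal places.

24/10 = 2.4 sts per cm.
XS: 118 / 2.4 = 49.167 → 49.17 cm.
S: 126 / 2.4 = 52.500 → 52.50 cm.
XL: 138 / 2.4 = 57.500 → 57.50 cm.

XS 49.17 cm; S 52.50 cm; XL 57.50 cm.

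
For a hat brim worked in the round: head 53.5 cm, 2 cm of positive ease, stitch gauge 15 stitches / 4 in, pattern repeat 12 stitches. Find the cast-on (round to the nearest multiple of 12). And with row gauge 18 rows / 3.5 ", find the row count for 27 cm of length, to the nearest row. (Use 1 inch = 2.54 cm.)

Cast on 84 stitches; work 55 rows.

Finished = 53.5 + 2 = 55.5 cm.
55.5 cm × 1/2.54 = 21.85 inches.
15/4 = 3.75 sts per in; 21.85 × 3.75 = 81.94 sts.
Nearest multiple of 12 → 84.
27 cm = 10.63 inches; × 5.143 = 54.67 → 55 rows.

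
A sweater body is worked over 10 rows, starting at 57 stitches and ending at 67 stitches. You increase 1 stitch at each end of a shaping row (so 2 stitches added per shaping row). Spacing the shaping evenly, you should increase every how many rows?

Stitches to add: |67 − 57| = 10.
Shaping rows needed: 10 / 2 = 5.
10 rows / 5 = every 2 rows.

Increase every 2nd row.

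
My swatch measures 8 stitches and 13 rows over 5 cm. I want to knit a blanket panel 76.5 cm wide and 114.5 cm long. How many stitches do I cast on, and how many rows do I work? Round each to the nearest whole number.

Cast on 122 stitches and work 298 rows.

Stitch gauge = 8/5 = 1.6 sts/cm; 76.5 × 1.6 = 122.40 → 122 sts.
Row gauge = 13/5 = 2.6 rows/cm; 114.5 × 2.6 = 297.70 → 298 rows.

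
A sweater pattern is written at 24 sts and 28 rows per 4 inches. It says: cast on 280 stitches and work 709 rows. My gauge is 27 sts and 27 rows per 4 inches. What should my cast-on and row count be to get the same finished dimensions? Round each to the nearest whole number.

Cast on 315 stitches; work 684 rows.

Stitches: 280 × 27/24 = 315.00 → 315.
Rows: 709 × 27/28 = 683.68 → 684.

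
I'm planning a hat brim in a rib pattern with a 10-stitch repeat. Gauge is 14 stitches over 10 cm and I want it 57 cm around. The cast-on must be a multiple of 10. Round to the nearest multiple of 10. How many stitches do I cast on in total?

Cast on 80 stitches.

14 / 10 = 1.4 sts per cm.
57 × 1.4 = 79.80 sts.
Nearest multiple of 10: 80.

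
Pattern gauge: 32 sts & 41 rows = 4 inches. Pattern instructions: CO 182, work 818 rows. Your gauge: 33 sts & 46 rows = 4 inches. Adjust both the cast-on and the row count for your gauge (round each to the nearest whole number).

Stitches: 182 × 33/32 = 187.69 → 188.
Rows: 818 × 46/41 = 917.76 → 918.

Cast on 188 stitches; work 918 rows.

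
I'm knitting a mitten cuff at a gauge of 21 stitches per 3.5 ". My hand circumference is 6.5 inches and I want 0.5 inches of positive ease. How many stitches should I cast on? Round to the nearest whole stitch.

42 stitches.

Finished = 6.5 + 0.5 = 7 in.
21 / 3.5 = 6 sts per inch.
7.00 × 6 = 42.00 sts.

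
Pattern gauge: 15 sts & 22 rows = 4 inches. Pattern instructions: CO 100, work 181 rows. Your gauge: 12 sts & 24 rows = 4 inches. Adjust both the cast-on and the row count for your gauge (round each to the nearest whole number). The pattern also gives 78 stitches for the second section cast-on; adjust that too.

Cast on 80 stitches; work 197 rows; second section cast-on 62 stitches.

Stitches: 100 × 12/15 = 80.00 → 80.
Rows: 181 × 24/22 = 197.45 → 197.
second section cast-on: 78 × 12/15 = 62.40 → 62.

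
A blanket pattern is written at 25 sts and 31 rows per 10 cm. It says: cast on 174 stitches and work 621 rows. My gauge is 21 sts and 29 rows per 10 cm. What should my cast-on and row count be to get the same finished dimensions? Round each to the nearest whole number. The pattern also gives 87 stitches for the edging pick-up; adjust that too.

Stitches: 174 × 21/25 = 146.16 → 146.
Rows: 621 × 29/31 = 580.94 → 581.
edging pick-up: 87 × 21/25 = 73.08 → 73.

Cast on 146 stitches; work 581 rows; edging pick-up 73 stitches.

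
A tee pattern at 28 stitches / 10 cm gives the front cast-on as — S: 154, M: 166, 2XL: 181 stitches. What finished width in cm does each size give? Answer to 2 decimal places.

S 55.00 cm; M 59.29 cm; 2XL 64.64 cm.

28/10 = 2.8 sts per cm.
S: 154 / 2.8 = 55.000 → 55.00 cm.
M: 166 / 2.8 = 59.286 → 59.29 cm.
2XL: 181 / 2.8 = 64.643 → 64.64 cm.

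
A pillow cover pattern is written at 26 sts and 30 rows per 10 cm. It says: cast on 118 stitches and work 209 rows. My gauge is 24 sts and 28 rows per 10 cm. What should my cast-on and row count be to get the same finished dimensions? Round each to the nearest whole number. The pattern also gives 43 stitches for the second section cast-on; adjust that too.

Stitches: 118 × 24/26 = 108.92 → 109.
Rows: 209 × 28/30 = 195.07 → 195.
second section cast-on: 43 × 24/26 = 39.69 → 40.

Cast on 109 stitches; work 195 rows; second section cast-on 40 stitches.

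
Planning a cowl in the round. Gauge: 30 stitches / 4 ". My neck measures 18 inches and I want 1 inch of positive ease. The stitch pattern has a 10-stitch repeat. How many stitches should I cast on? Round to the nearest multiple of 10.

Finished = 18 + 1 = 19 inches.
30 / 4 = 7.5 sts/in.
19 × 7.5 = 142.50 sts.
Nearest multiple of 10: 140.

Cast on 140 stitches.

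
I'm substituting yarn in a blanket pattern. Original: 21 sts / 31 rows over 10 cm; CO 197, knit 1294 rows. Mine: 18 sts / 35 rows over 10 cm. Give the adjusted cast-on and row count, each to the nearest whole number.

Stitches: 197 × 18/21 = 168.86 → 169.
Rows: 1294 × 35/31 = 1460.97 → 1461.

Cast on 169 stitches; work 1461 rows.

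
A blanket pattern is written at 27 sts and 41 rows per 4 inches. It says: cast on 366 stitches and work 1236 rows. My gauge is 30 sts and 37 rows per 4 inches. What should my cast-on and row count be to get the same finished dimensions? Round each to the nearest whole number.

Stitches: 366 × 30/27 = 406.67 → 407.
Rows: 1236 × 37/41 = 1115.41 → 1115.

Cast on 407 stitches; work 1115 rows.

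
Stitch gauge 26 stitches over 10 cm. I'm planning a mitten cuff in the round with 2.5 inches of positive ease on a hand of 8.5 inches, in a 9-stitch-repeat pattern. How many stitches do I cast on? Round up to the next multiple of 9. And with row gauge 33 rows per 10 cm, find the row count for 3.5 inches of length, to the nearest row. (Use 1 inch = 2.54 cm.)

Cast on 81 stitches; work 29 rows.

Finished = 8.5 + 2.5 = 11 inches.
11 inches × 2.54 = 27.94 cm.
26/10 = 2.6 sts per cm; 27.94 × 2.6 = 72.64 sts.
Next multiple of 9 → 81.
3.5 inches = 8.89 cm; × 3.3 = 29.34 → 29 rows.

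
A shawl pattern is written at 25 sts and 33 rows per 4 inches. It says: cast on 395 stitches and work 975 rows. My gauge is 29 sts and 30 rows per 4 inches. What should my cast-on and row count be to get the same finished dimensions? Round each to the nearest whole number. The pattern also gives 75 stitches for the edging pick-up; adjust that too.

Cast on 458 stitches; work 886 rows; edging pick-up 87 stitches.

Stitches: 395 × 29/25 = 458.20 → 458.
Rows: 975 × 30/33 = 886.36 → 886.
edging pick-up: 75 × 29/25 = 87.00 → 87.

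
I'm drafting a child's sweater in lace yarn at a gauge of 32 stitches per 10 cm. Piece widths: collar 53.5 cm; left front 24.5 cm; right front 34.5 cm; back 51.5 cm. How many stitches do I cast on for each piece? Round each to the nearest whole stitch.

Rate = 32/10 = 3.2 sts per cm.
collar: 53.5 × 3.2 = 171.20 → 171.
left front: 24.5 × 3.2 = 78.40 → 78.
right front: 34.5 × 3.2 = 110.40 → 110.
back: 51.5 × 3.2 = 164.80 → 165.

collar 171; left front 78; right front 110; back 165.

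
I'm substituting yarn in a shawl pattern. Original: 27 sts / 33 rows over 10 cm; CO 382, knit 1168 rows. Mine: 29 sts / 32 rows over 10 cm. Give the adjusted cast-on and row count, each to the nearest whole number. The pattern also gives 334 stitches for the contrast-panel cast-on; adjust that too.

Stitches: 382 × 29/27 = 410.30 → 410.
Rows: 1168 × 32/33 = 1132.61 → 1133.
contrast-panel cast-on: 334 × 29/27 = 358.74 → 359.

Cast on 410 stitches; work 1133 rows; contrast-panel cast-on 359 stitches.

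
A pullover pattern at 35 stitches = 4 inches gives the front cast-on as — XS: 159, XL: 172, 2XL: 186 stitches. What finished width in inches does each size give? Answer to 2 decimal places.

35/4 = 8.75 sts per in.
XS: 159 / 8.75 = 18.171 → 18.17 in.
XL: 172 / 8.75 = 19.657 → 19.66 in.
2XL: 186 / 8.75 = 21.257 → 21.26 in.

XS 18.17 inches; XL 19.66 inches; 2XL 21.26 inches.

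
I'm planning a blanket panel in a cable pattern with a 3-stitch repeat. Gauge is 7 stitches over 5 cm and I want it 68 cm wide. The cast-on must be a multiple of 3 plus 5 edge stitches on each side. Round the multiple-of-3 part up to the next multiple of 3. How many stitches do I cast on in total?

7 / 5 = 1.4 sts per cm.
68 × 1.4 = 95.20 sts.
Less 10 edge sts → 85.20 for the repeat.
Next multiple of 3: 87.
Add back 10 edge sts → 97.

97 stitches.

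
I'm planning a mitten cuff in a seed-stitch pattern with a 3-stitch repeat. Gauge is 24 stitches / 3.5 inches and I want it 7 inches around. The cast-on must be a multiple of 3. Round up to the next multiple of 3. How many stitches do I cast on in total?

CO 48 sts.

24 / 3.5 = 6.857 sts per inch.
7 × 6.857 = 48.00 sts.
Next multiple of 3: 48.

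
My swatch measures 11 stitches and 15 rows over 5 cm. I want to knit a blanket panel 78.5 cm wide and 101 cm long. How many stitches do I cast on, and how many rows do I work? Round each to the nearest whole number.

Cast on 173 stitches and work 303 rows.

Stitch gauge = 11/5 = 2.2 sts/cm; 78.5 × 2.2 = 172.70 → 173 sts.
Row gauge = 15/5 = 3 rows/cm; 101 × 3 = 303.00 → 303 rows.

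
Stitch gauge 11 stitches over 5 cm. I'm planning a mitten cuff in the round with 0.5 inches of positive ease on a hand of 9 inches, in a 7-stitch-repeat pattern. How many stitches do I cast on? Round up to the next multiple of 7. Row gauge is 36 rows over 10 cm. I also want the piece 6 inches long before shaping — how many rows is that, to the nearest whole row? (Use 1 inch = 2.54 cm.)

Finished = 9 + 0.5 = 9.5 inches.
9.5 inches × 2.54 = 24.13 cm.
11/5 = 2.2 sts per cm; 24.13 × 2.2 = 53.09 sts.
Next multiple of 7 → 56.
6 inches = 15.24 cm; × 3.6 = 54.86 → 55 rows.

Cast on 56 stitches; work 55 rows.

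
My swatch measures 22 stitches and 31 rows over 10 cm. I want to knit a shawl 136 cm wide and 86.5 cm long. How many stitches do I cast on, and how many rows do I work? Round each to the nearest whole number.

Cast on 299 stitches and work 268 rows.

Stitch gauge = 22/10 = 2.2 sts/cm; 136 × 2.2 = 299.20 → 299 sts.
Row gauge = 31/10 = 3.1 rows/cm; 86.5 × 3.1 = 268.15 → 268 rows.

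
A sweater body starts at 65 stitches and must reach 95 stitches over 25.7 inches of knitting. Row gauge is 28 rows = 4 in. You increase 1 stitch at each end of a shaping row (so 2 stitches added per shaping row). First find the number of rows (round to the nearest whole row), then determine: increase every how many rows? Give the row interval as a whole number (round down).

Rows = 25.7 × 7 = 179.9 → 180 rows.
Stitches to add: 30 → 15 shaping rows (at 2 st each).
180 / 15 = 12.00 → every 12 rows.

Increase every 12th row.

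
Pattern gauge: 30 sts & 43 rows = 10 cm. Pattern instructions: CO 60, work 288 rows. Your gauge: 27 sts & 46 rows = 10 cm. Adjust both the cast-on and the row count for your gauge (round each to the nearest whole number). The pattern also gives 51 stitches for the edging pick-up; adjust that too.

Stitches: 60 × 27/30 = 54.00 → 54.
Rows: 288 × 46/43 = 308.09 → 308.
edging pick-up: 51 × 27/30 = 45.90 → 46.

Cast on 54 stitches; work 308 rows; edging pick-up 46 stitches.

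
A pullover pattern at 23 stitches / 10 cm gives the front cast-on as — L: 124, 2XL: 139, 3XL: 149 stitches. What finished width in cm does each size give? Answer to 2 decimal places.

L 53.91 cm; 2XL 60.43 cm; 3XL 64.78 cm.

23/10 = 2.3 sts per cm.
L: 124 / 2.3 = 53.913 → 53.91 cm.
2XL: 139 / 2.3 = 60.435 → 60.43 cm.
3XL: 149 / 2.3 = 64.783 → 64.78 cm.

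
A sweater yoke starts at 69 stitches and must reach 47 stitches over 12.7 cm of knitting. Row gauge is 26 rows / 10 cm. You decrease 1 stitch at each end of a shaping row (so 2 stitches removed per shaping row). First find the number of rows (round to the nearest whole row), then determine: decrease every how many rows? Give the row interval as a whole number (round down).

Decrease every 3rd row.

Rows = 12.7 × 2.6 = 33.0 → 33 rows.
Stitches to remove: 22 → 11 shaping rows (at 2 st each).
33 / 11 = 3.00 → every 3 rows.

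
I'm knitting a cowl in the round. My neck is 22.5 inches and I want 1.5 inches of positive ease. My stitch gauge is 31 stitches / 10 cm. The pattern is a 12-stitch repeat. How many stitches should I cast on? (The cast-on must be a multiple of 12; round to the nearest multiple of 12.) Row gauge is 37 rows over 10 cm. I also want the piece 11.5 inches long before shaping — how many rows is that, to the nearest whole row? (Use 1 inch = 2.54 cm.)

Cast on 192 stitches; work 108 rows.

Finished = 22.5 + 1.5 = 24 inches.
24 inches × 2.54 = 60.96 cm.
31/10 = 3.1 sts per cm; 60.96 × 3.1 = 188.98 sts.
Nearest multiple of 12 → 192.
11.5 inches = 29.21 cm; × 3.7 = 108.08 → 108 rows.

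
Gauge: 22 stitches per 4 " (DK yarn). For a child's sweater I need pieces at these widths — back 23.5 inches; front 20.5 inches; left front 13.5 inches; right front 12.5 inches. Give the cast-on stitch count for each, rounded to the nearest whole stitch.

back 129; front 113; left front 74; right front 69.

Rate = 22/4 = 5.5 sts per in.
back: 23.5 × 5.5 = 129.25 → 129.
front: 20.5 × 5.5 = 112.75 → 113.
left front: 13.5 × 5.5 = 74.25 → 74.
right front: 12.5 × 5.5 = 68.75 → 69.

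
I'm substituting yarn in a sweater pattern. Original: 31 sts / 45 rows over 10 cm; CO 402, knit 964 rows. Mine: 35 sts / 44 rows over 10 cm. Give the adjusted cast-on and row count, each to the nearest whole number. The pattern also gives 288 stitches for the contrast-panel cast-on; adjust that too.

Cast on 454 stitches; work 943 rows; contrast-panel cast-on 325 stitches.

Stitches: 402 × 35/31 = 453.87 → 454.
Rows: 964 × 44/45 = 942.58 → 943.
contrast-panel cast-on: 288 × 35/31 = 325.16 → 325.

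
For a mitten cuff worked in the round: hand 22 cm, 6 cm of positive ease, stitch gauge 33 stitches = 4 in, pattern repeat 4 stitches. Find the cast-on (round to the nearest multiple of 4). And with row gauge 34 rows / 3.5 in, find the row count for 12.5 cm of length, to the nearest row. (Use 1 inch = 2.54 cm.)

Cast on 92 stitches; work 48 rows.

Finished = 22 + 6 = 28 cm.
28 cm × 1/2.54 = 11.02 inches.
33/4 = 8.25 sts per in; 11.02 × 8.25 = 90.94 sts.
Nearest multiple of 4 → 92.
12.5 cm = 4.92 inches; × 9.714 = 47.81 → 48 rows.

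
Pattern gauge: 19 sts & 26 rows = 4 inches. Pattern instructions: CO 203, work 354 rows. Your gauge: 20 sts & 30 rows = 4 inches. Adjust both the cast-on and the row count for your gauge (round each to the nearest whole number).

Stitches: 203 × 20/19 = 213.68 → 214.
Rows: 354 × 30/26 = 408.46 → 408.

Cast on 214 stitches; work 408 rows.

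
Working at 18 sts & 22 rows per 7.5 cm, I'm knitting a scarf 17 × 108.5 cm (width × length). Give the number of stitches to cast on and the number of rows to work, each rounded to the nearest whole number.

Stitch gauge = 18/7.5 = 2.4 sts/cm; 17 × 2.4 = 40.80 → 41 sts.
Row gauge = 22/7.5 = 2.933 rows/cm; 108.5 × 2.933 = 318.27 → 318 rows.

Cast on 41 stitches and work 318 rows.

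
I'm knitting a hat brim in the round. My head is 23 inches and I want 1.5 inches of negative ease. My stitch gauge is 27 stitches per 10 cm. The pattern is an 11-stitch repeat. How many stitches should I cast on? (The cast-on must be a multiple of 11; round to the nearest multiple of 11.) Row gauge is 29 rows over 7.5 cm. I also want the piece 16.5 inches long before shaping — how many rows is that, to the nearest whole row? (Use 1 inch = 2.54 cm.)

Finished = 23 − 1.5 = 21.5 inches.
21.5 inches × 2.54 = 54.61 cm.
27/10 = 2.7 sts per cm; 54.61 × 2.7 = 147.45 sts.
Nearest multiple of 11 → 143.
16.5 inches = 41.91 cm; × 3.867 = 162.05 → 162 rows.

Cast on 143 stitches; work 162 rows.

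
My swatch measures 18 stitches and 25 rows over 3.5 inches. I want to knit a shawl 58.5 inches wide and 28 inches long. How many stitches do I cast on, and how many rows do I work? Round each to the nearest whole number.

Stitch gauge = 18/3.5 = 5.143 sts/in; 58.5 × 5.143 = 300.86 → 301 sts.
Row gauge = 25/3.5 = 7.143 rows/in; 28 × 7.143 = 200.00 → 200 rows.

Cast on 301 stitches and work 200 rows.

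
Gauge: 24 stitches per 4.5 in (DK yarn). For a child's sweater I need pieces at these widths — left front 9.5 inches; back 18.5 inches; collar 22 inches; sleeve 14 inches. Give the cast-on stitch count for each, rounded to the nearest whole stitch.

left front 51; back 99; collar 117; sleeve 75.

Rate = 24/4.5 = 5.333 sts per in.
left front: 9.5 × 5.333 = 50.67 → 51.
back: 18.5 × 5.333 = 98.67 → 99.
collar: 22 × 5.333 = 117.33 → 117.
sleeve: 14 × 5.333 = 74.67 → 75.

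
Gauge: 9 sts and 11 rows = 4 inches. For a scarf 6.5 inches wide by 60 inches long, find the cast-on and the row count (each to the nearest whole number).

Stitch gauge = 9/4 = 2.25 sts/in; 6.5 × 2.25 = 14.62 → 15 sts.
Row gauge = 11/4 = 2.75 rows/in; 60 × 2.75 = 165.00 → 165 rows.

Cast on 15 stitches and work 165 rows.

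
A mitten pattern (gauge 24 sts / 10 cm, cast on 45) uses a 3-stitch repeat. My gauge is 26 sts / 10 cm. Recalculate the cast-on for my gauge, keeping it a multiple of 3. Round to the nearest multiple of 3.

45 × 26 / 24 = 48.75.
Nearest multiple of 3: 48.

48 stitches.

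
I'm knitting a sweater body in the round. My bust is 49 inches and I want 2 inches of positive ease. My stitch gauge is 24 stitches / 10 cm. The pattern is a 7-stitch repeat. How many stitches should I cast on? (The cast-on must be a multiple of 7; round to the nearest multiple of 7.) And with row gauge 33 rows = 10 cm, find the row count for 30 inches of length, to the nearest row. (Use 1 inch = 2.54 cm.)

Finished = 49 + 2 = 51 inches.
51 inches × 2.54 = 129.54 cm.
24/10 = 2.4 sts per cm; 129.54 × 2.4 = 310.90 sts.
Nearest multiple of 7 → 308.
30 inches = 76.20 cm; × 3.3 = 251.46 → 251 rows.

Cast on 308 stitches; work 251 rows.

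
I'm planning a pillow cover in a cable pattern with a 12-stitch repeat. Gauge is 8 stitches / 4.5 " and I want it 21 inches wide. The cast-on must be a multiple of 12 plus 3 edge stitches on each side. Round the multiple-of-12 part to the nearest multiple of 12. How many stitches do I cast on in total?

8 / 4.5 = 1.778 sts per inch.
21 × 1.778 = 37.33 sts.
Less 6 edge sts → 31.33 for the repeat.
Nearest multiple of 12: 36.
Add back 6 edge sts → 42.

42 stitches.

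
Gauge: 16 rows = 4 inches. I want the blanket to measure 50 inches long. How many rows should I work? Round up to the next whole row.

Work 200 rows.

16 rows / 4 in = 4 rows per inch.
50 × 4 = 200.00 rows.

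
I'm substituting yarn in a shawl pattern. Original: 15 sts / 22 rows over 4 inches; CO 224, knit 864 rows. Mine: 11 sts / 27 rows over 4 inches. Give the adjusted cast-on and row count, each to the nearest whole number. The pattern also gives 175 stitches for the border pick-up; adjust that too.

Cast on 164 stitches; work 1060 rows; border pick-up 128 stitches.

Stitches: 224 × 11/15 = 164.27 → 164.
Rows: 864 × 27/22 = 1060.36 → 1060.
border pick-up: 175 × 11/15 = 128.33 → 128.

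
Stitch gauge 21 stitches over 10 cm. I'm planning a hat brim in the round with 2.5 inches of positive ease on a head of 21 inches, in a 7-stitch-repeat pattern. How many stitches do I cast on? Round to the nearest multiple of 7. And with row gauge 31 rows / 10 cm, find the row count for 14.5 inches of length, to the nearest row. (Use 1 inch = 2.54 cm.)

Cast on 126 stitches; work 114 rows.

Finished = 21 + 2.5 = 23.5 inches.
23.5 inches × 2.54 = 59.69 cm.
21/10 = 2.1 sts per cm; 59.69 × 2.1 = 125.35 sts.
Nearest multiple of 7 → 126.
14.5 inches = 36.83 cm; × 3.1 = 114.17 → 114 rows.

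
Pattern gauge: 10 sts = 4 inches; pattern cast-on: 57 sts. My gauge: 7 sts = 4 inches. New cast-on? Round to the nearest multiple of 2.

Scale factor = 7 / 10 = 0.700.
57 × 7 / 10 = 39.90 sts.
→ 40 sts.

CO 40 sts.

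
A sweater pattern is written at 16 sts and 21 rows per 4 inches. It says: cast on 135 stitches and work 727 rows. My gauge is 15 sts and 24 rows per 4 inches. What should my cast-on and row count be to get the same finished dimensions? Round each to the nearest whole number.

Cast on 127 stitches; work 831 rows.

Stitches: 135 × 15/16 = 126.56 → 127.
Rows: 727 × 24/21 = 830.86 → 831.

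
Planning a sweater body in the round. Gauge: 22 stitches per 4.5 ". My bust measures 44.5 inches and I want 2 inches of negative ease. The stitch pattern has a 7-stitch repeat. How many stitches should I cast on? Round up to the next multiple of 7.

Finished = 44.5 − 2 = 42.5 inches.
22 / 4.5 = 4.889 sts/in.
42.5 × 4.889 = 207.78 sts.
Next multiple of 7: 210.

Cast on 210 stitches.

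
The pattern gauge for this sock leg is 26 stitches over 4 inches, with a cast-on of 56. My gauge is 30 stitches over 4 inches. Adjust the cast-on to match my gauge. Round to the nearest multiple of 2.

Scale factor = 30 / 26 = 1.154.
56 × 30 / 26 = 64.62 sts.
→ 64 sts.

Cast on 64 stitches.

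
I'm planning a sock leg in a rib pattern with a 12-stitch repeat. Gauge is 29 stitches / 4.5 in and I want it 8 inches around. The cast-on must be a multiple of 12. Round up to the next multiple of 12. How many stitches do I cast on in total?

29 / 4.5 = 6.444 sts per inch.
8 × 6.444 = 51.56 sts.
Next multiple of 12: 60.

Cast on 60 stitches.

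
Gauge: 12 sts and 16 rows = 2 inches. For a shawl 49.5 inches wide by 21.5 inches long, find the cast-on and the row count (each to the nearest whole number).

Cast on 297 stitches and work 172 rows.

Stitch gauge = 12/2 = 6 sts/in; 49.5 × 6 = 297.00 → 297 sts.
Row gauge = 16/2 = 8 rows/in; 21.5 × 8 = 172.00 → 172 rows.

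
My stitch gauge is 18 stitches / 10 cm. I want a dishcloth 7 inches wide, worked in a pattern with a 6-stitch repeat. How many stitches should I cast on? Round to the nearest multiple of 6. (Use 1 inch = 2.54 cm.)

CO 30 sts.

7 in = 7 × 2.54 = 17.78 cm.
18 / 10 = 1.8 sts/cm.
17.78 × 1.8 = 32.00 sts.
→ 30.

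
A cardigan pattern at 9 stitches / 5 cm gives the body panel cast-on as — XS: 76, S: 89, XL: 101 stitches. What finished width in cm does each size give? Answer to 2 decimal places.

XS 42.22 cm; S 49.44 cm; XL 56.11 cm.

9/5 = 1.8 sts per cm.
XS: 76 / 1.8 = 42.222 → 42.22 cm.
S: 89 / 1.8 = 49.444 → 49.44 cm.
XL: 101 / 1.8 = 56.111 → 56.11 cm.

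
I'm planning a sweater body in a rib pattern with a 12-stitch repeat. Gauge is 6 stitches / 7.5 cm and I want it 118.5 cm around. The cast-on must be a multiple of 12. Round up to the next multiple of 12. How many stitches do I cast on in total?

CO 96 sts.

6 / 7.5 = 0.8 sts per cm.
118.5 × 0.8 = 94.80 sts.
Next multiple of 12: 96.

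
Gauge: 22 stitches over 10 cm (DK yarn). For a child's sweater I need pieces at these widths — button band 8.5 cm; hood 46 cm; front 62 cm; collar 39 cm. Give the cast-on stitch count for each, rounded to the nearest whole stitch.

Rate = 22/10 = 2.2 sts per cm.
button band: 8.5 × 2.2 = 18.70 → 19.
hood: 46 × 2.2 = 101.20 → 101.
front: 62 × 2.2 = 136.40 → 136.
collar: 39 × 2.2 = 85.80 → 86.

button band 19; hood 101; front 136; collar 86.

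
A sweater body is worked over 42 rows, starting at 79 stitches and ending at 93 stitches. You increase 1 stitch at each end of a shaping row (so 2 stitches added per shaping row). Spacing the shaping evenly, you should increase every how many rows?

Stitches to add: |93 − 79| = 14.
Shaping rows needed: 14 / 2 = 7.
42 rows / 7 = every 6 rows.

Increase every 6th row.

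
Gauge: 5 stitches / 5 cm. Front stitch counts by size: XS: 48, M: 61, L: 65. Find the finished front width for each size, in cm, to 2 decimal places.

5/5 = 1 sts per cm.
XS: 48 / 1 = 48.000 → 48.00 cm.
M: 61 / 1 = 61.000 → 61.00 cm.
L: 65 / 1 = 65.000 → 65.00 cm.

XS 48.00 cm; M 61.00 cm; L 65.00 cm.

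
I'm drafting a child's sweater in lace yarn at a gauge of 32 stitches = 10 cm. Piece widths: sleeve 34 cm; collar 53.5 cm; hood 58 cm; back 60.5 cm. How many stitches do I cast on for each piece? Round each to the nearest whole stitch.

sleeve 109; collar 171; hood 186; back 194.

Rate = 32/10 = 3.2 sts per cm.
sleeve: 34 × 3.2 = 108.80 → 109.
collar: 53.5 × 3.2 = 171.20 → 171.
hood: 58 × 3.2 = 185.60 → 186.
back: 60.5 × 3.2 = 193.60 → 194.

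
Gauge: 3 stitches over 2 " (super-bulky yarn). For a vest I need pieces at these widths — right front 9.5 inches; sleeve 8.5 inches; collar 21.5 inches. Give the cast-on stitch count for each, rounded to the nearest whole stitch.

right front 14; sleeve 13; collar 32.

Rate = 3/2 = 1.5 sts per in.
right front: 9.5 × 1.5 = 14.25 → 14.
sleeve: 8.5 × 1.5 = 12.75 → 13.
collar: 21.5 × 1.5 = 32.25 → 32.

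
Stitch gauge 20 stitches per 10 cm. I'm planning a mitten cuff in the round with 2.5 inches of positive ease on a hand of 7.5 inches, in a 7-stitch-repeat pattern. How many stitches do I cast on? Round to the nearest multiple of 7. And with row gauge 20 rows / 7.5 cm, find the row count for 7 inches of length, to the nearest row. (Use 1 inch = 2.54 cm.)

Cast on 49 stitches; work 47 rows.

Finished = 7.5 + 2.5 = 10 inches.
10 inches × 2.54 = 25.40 cm.
20/10 = 2 sts per cm; 25.40 × 2 = 50.80 sts.
Nearest multiple of 7 → 49.
7 inches = 17.78 cm; × 2.667 = 47.41 → 47 rows.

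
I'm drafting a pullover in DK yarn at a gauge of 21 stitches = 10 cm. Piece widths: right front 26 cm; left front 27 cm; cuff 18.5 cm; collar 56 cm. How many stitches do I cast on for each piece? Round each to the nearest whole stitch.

right front 55; left front 57; cuff 39; collar 118.

Rate = 21/10 = 2.1 sts per cm.
right front: 26 × 2.1 = 54.60 → 55.
left front: 27 × 2.1 = 56.70 → 57.
cuff: 18.5 × 2.1 = 38.85 → 39.
collar: 56 × 2.1 = 117.60 → 118.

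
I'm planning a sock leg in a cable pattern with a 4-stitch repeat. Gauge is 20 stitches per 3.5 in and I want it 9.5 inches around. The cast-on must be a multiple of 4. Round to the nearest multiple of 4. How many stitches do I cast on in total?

CO 56 sts.

20 / 3.5 = 5.714 sts per inch.
9.5 × 5.714 = 54.29 sts.
Nearest multiple of 4: 56.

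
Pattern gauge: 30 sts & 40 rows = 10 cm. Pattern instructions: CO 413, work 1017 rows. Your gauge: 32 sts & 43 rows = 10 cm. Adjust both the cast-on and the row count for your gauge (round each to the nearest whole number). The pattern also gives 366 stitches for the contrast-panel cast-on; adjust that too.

Stitches: 413 × 32/30 = 440.53 → 441.
Rows: 1017 × 43/40 = 1093.28 → 1093.
contrast-panel cast-on: 366 × 32/30 = 390.40 → 390.

Cast on 441 stitches; work 1093 rows; contrast-panel cast-on 390 stitches.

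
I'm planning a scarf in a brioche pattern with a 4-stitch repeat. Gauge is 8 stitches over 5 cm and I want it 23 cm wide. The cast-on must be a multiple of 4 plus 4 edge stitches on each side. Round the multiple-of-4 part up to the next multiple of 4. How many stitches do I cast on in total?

Cast on 40 stitches.

8 / 5 = 1.6 sts per cm.
23 × 1.6 = 36.80 sts.
Less 8 edge sts → 28.80 for the repeat.
Next multiple of 4: 32.
Add back 8 edge sts → 40.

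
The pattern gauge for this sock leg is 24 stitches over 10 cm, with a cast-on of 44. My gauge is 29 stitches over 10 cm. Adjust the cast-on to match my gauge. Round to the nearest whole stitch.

Scale factor = 29 / 24 = 1.208.
44 × 29 / 24 = 53.17 sts.
→ 53 sts.

CO 53 sts.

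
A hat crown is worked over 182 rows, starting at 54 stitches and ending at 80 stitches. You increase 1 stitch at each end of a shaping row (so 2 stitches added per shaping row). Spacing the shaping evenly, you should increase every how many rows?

Stitches to add: |80 − 54| = 26.
Shaping rows needed: 26 / 2 = 13.
182 rows / 13 = every 14 rows.

Increase every 14th row.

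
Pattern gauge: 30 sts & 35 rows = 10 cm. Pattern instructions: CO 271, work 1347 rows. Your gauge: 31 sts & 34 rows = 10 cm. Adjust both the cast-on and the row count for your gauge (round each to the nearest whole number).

Stitches: 271 × 31/30 = 280.03 → 280.
Rows: 1347 × 34/35 = 1308.51 → 1309.

Cast on 280 stitches; work 1309 rows.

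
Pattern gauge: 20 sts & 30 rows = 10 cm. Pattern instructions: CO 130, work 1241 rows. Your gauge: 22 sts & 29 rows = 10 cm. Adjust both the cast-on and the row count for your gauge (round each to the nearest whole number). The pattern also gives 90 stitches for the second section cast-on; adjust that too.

Stitches: 130 × 22/20 = 143.00 → 143.
Rows: 1241 × 29/30 = 1199.63 → 1200.
second section cast-on: 90 × 22/20 = 99.00 → 99.

Cast on 143 stitches; work 1200 rows; second section cast-on 99 stitches.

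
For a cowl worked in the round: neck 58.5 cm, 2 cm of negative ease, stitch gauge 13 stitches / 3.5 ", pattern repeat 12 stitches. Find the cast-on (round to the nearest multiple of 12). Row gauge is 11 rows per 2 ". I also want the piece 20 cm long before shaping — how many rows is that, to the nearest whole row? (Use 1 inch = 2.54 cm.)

Finished = 58.5 − 2 = 56.5 cm.
56.5 cm × 1/2.54 = 22.24 inches.
13/3.5 = 3.714 sts per in; 22.24 × 3.714 = 82.62 sts.
Nearest multiple of 12 → 84.
20 cm = 7.87 inches; × 5.5 = 43.31 → 43 rows.

Cast on 84 stitches; work 43 rows.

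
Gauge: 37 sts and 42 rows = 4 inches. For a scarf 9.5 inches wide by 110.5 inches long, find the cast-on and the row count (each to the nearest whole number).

Cast on 88 stitches and work 1160 rows.

Stitch gauge = 37/4 = 9.25 sts/in; 9.5 × 9.25 = 87.88 → 88 sts.
Row gauge = 42/4 = 10.5 rows/in; 110.5 × 10.5 = 1160.25 → 1160 rows.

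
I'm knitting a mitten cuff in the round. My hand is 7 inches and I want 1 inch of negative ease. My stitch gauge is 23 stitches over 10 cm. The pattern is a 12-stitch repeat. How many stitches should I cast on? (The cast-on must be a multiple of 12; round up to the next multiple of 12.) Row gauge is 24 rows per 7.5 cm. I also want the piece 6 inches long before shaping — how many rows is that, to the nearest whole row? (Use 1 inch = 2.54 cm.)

Cast on 36 stitches; work 49 rows.

Finished = 7 − 1 = 6 inches.
6 inches × 2.54 = 15.24 cm.
23/10 = 2.3 sts per cm; 15.24 × 2.3 = 35.05 sts.
Next multiple of 12 → 36.
6 inches = 15.24 cm; × 3.2 = 48.77 → 49 rows.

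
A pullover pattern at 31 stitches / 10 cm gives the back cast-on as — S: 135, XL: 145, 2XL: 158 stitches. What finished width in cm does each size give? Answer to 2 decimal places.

S 43.55 cm; XL 46.77 cm; 2XL 50.97 cm.

31/10 = 3.1 sts per cm.
S: 135 / 3.1 = 43.548 → 43.55 cm.
XL: 145 / 3.1 = 46.774 → 46.77 cm.
2XL: 158 / 3.1 = 50.968 → 50.97 cm.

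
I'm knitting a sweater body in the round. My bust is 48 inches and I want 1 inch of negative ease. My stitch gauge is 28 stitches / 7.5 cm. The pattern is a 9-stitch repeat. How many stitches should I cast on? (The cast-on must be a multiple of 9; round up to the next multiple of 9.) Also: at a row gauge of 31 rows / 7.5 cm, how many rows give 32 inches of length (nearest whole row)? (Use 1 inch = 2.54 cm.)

Finished = 48 − 1 = 47 inches.
47 inches × 2.54 = 119.38 cm.
28/7.5 = 3.733 sts per cm; 119.38 × 3.733 = 445.69 sts.
Next multiple of 9 → 450.
32 inches = 81.28 cm; × 4.133 = 335.96 → 336 rows.

Cast on 450 stitches; work 336 rows.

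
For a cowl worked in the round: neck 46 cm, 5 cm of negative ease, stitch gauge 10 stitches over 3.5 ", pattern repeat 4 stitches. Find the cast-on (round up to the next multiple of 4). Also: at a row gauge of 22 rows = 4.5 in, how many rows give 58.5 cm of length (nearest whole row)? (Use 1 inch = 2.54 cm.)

Finished = 46 − 5 = 41 cm.
41 cm × 1/2.54 = 16.14 inches.
10/3.5 = 2.857 sts per in; 16.14 × 2.857 = 46.12 sts.
Next multiple of 4 → 48.
58.5 cm = 23.03 inches; × 4.889 = 112.60 → 113 rows.

Cast on 48 stitches; work 113 rows.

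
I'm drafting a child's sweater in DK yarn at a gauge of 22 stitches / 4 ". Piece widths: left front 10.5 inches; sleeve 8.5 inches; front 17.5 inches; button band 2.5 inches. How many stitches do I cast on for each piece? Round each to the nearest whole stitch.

Rate = 22/4 = 5.5 sts per in.
left front: 10.5 × 5.5 = 57.75 → 58.
sleeve: 8.5 × 5.5 = 46.75 → 47.
front: 17.5 × 5.5 = 96.25 → 96.
button band: 2.5 × 5.5 = 13.75 → 14.

left front 58; sleeve 47; front 96; button band 14.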